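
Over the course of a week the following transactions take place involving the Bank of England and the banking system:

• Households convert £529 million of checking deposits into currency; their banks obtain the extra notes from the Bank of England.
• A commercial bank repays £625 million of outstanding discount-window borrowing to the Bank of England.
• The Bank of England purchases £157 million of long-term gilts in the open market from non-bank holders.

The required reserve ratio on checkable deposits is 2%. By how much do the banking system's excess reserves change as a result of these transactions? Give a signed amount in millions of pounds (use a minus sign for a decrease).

Currency withdrawal £529 million: reserves −£529M, deposits −£529M.
Discount-window repayment £625 million: reserves −£625M, deposits 0.
Asset purchase (from non-banks) £157 million: reserves +£157M, deposits +£157M.
Totals: Δreserves = −£997M, Δdeposits = −£372M.
Δrequired reserves = 2% × −£372M = −£7.44M.
Δexcess reserves = Δreserves − Δrequired = −£997M − (−£7.44M) = -£989.56 million.

-£989.56 million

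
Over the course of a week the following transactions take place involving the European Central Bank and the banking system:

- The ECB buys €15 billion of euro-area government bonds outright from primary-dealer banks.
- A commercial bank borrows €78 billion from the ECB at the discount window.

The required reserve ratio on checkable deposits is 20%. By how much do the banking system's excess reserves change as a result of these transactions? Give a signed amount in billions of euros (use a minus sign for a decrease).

OMO purchase (from banks) €15 billion: reserves +€15B, deposits 0.
Discount-window loan €78 billion: reserves +€78B, deposits 0.
Totals: Δreserves = +€93B, Δdeposits = 0.
Δrequired reserves = 20% × 0 = 0.
Δexcess reserves = Δreserves − Δrequired = +€93B − (0) = +€93 billion.

+€93 billion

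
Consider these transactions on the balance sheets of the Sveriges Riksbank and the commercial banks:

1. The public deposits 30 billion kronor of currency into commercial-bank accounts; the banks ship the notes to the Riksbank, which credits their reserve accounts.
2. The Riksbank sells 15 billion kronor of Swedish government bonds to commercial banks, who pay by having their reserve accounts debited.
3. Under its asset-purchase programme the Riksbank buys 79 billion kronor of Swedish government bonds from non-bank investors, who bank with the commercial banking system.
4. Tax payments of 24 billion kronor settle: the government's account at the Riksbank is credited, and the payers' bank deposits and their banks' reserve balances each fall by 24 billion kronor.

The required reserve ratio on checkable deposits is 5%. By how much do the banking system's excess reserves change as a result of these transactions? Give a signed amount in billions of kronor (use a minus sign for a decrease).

+65.75 billion

Currency deposit 30 billion kronor: reserves +30B, deposits +30B.
OMO sale (to banks) 15 billion kronor: reserves −15B, deposits 0.
Asset purchase (from non-banks) 79 billion kronor: reserves +79B, deposits +79B.
Government account inflow 24 billion kronor: reserves −24B, deposits −24B.
Totals: Δreserves = +70B, Δdeposits = +85B.
Δrequired reserves = 5% × +85B = +4.25B.
Δexcess reserves = Δreserves − Δrequired = +70B − (+4.25B) = +65.75 billion.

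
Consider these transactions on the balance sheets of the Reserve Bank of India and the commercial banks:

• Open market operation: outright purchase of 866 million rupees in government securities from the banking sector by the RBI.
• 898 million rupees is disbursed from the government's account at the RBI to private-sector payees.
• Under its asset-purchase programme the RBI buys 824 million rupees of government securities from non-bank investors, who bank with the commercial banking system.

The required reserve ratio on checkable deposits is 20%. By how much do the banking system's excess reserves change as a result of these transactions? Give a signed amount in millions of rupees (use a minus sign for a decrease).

OMO purchase (from banks) 866 million rupees: reserves +866M, deposits 0.
Government spending 898 million rupees: reserves +898M, deposits +898M.
Asset purchase (from non-banks) 824 million rupees: reserves +824M, deposits +824M.
Totals: Δreserves = +2588M, Δdeposits = +1722M.
Δrequired reserves = 20% × +1722M = +344.4M.
Δexcess reserves = Δreserves − Δrequired = +2588M − (+344.4M) = +2243.6 million.

+2243.6 million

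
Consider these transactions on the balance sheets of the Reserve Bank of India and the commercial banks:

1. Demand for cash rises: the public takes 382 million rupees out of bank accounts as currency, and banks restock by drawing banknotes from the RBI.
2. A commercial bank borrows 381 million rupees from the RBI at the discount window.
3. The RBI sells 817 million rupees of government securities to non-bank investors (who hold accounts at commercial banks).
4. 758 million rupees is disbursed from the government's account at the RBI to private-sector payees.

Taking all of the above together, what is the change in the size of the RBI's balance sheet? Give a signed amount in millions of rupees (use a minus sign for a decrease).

-436 million

Currency withdrawal 382 million rupees: only the composition of liabilities changes → 0.
Discount-window loan 381 million rupees: an RBI asset is acquired → +381M.
Asset sale (to non-banks) 817 million rupees: an RBI asset is shed → −817M.
Government spending 758 million rupees: only the composition of liabilities changes → 0.
Net: 0 + 381 − 817 + 0 = -436 million.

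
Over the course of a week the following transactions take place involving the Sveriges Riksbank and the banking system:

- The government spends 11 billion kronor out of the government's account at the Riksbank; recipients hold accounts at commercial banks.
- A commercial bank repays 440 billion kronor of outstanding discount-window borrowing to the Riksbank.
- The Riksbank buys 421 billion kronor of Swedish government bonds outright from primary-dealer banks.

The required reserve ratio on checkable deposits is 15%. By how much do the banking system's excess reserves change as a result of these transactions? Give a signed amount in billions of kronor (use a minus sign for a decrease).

-9.65 billion

Government spending 11 billion kronor: reserves +11B, deposits +11B.
Discount-window repayment 440 billion kronor: reserves −440B, deposits 0.
OMO purchase (from banks) 421 billion kronor: reserves +421B, deposits 0.
Totals: Δreserves = −8B, Δdeposits = +11B.
Δrequired reserves = 15% × +11B = +1.65B.
Δexcess reserves = Δreserves − Δrequired = −8B − (+1.65B) = -9.65 billion.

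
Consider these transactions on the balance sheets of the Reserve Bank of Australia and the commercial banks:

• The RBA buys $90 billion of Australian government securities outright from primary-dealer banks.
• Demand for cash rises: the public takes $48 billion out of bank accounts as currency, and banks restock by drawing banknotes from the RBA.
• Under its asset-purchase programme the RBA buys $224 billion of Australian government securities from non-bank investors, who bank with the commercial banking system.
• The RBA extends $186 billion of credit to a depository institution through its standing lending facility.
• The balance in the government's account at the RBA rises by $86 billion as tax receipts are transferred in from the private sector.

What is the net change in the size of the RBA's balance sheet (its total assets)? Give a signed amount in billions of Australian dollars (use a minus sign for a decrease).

+$500 billion

OMO purchase (from banks) $90 billion: an RBA asset is acquired → +$90B.
Currency withdrawal $48 billion: only the composition of liabilities changes → 0.
Asset purchase (from non-banks) $224 billion: an RBA asset is acquired → +$224B.
Discount-window loan $186 billion: an RBA asset is acquired → +$186B.
Government account inflow $86 billion: only the composition of liabilities changes → 0.
Net: 90 + 0 + 224 + 186 + 0 = +$500 billion.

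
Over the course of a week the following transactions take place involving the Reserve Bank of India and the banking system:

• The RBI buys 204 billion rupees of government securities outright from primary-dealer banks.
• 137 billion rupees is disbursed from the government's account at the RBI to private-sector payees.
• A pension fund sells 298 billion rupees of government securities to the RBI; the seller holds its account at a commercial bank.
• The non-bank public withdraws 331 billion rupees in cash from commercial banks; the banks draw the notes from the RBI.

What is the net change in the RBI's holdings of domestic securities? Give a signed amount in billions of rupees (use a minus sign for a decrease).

OMO purchase (from banks) 204 billion rupees: securities added to the RBI's portfolio → +204B.
Government spending 137 billion rupees: the RBI's securities portfolio is untouched → 0.
Asset purchase (from non-banks) 298 billion rupees: securities added to the RBI's portfolio → +298B.
Currency withdrawal 331 billion rupees: the RBI's securities portfolio is untouched → 0.
Net: 204 + 0 + 298 + 0 = +502 billion.

+502 billion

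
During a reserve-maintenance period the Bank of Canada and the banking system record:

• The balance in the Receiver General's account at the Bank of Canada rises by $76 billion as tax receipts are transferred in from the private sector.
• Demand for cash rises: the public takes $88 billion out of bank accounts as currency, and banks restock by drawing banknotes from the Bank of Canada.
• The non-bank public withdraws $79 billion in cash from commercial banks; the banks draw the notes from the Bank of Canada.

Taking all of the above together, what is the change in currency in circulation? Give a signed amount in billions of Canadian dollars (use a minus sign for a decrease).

+$167 billion

Government account inflow $76 billion: no currency enters or leaves circulation → 0.
Currency withdrawal $88 billion: notes leave the central bank → +$88B.
Currency withdrawal $79 billion: notes leave the central bank → +$79B.
Net: 0 + 88 + 79 = +$167 billion.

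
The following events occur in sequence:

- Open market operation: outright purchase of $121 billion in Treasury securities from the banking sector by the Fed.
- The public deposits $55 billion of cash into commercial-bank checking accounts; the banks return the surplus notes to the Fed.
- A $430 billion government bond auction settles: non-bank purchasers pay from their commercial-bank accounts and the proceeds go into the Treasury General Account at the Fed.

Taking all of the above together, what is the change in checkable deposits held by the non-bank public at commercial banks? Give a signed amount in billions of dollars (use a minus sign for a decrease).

Fed balance sheet:
  Assets:      Securities +$121B
  Liabilities: Bank reserves −$254B, Currency in circulation −$55B, Government deposits +$430B
Commercial banking system:
  Assets:      Reserves at CB −$254B, Securities −$121B
  Liabilities: Checkable deposits −$375B
So the change in checkable deposits held by the non-bank public at commercial banks is -$375 billion.

-$375 billion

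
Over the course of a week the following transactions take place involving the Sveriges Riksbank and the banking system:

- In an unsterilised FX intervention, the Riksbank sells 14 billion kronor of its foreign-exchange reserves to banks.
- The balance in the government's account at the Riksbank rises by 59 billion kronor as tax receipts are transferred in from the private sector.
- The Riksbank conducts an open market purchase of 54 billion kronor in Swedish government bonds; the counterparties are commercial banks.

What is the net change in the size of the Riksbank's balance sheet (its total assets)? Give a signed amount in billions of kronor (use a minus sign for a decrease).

+40 billion

Riksbank balance sheet:
  Assets:      Securities +54B, Foreign assets −14B
  Liabilities: Bank reserves −19B, Government deposits +59B
Commercial banking system:
  Assets:      Reserves at CB −19B, Securities −54B, Foreign assets +14B
  Liabilities: Checkable deposits −59B
Change in total Riksbank assets = +40 billion.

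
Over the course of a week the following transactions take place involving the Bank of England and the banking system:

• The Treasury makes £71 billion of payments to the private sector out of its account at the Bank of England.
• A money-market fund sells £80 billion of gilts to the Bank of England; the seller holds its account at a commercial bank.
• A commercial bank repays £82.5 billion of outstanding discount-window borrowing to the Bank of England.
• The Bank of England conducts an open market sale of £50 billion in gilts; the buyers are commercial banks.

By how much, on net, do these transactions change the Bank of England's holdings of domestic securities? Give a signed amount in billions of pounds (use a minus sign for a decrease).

Government spending £71 billion: the Bank of England's securities portfolio is untouched → 0.
Asset purchase (from non-banks) £80 billion: securities added to the Bank of England's portfolio → +£80B.
Discount-window repayment £82.5 billion: the Bank of England's securities portfolio is untouched → 0.
OMO sale (to banks) £50 billion: securities removed from the Bank of England's portfolio → −£50B.
Net: 0 + 80 + 0 − 50 = +£30 billion.

+£30 billion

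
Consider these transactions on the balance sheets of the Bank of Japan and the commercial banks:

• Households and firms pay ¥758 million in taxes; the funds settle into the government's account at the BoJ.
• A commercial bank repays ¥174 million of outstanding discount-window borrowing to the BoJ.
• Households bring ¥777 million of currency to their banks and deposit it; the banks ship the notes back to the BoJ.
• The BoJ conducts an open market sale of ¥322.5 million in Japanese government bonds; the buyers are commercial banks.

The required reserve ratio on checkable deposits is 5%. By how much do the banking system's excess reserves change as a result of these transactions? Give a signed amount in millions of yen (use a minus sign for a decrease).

-¥478.45 million

Government account inflow ¥758 million: reserves −¥758M, deposits −¥758M.
Discount-window repayment ¥174 million: reserves −¥174M, deposits 0.
Currency deposit ¥777 million: reserves +¥777M, deposits +¥777M.
OMO sale (to banks) ¥322.5 million: reserves −¥322.5M, deposits 0.
Totals: Δreserves = −¥477.5M, Δdeposits = +¥19M.
Δrequired reserves = 5% × +¥19M = +¥0.95M.
Δexcess reserves = Δreserves − Δrequired = −¥477.5M − (+¥0.95M) = -¥478.45 million.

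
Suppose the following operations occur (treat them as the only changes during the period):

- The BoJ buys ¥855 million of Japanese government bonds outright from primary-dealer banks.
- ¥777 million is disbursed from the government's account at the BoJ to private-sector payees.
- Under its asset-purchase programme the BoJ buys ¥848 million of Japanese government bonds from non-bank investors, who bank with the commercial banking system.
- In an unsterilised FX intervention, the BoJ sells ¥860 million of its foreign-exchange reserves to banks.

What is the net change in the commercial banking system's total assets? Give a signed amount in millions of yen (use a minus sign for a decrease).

OMO purchase (from banks) ¥855 million: just an asset swap on bank balance sheets → 0.
Government spending ¥777 million: bank balance sheets expand → +¥777M.
Asset purchase (from non-banks) ¥848 million: bank balance sheets expand → +¥848M.
FX sale ¥860 million: just an asset swap on bank balance sheets → 0.
Net: 0 + 777 + 848 + 0 = +¥1625 million.

+¥1625 million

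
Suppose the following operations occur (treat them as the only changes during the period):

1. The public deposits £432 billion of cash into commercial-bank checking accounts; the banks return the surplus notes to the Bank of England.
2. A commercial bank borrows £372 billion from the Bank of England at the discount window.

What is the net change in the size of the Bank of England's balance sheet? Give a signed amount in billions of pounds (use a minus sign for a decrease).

+£372 billion

Bank of England balance sheet:
  Assets:      Loans to banks +£372B
  Liabilities: Bank reserves +£804B, Currency in circulation −£432B
Change in total Bank of England assets = +£372 billion.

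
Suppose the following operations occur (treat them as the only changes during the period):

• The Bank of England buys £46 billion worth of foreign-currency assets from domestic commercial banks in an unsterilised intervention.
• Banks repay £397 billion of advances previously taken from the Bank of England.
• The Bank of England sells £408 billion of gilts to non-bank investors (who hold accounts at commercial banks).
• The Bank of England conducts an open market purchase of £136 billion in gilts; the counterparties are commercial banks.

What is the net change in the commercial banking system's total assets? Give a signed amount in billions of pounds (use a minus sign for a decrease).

-£805 billion

FX purchase £46 billion: just an asset swap on bank balance sheets → 0.
Discount-window repayment £397 billion: bank balance sheets shrink → −£397B.
Asset sale (to non-banks) £408 billion: bank balance sheets shrink → −£408B.
OMO purchase (from banks) £136 billion: just an asset swap on bank balance sheets → 0.
Net: 0 − 397 − 408 + 0 = -£805 billion.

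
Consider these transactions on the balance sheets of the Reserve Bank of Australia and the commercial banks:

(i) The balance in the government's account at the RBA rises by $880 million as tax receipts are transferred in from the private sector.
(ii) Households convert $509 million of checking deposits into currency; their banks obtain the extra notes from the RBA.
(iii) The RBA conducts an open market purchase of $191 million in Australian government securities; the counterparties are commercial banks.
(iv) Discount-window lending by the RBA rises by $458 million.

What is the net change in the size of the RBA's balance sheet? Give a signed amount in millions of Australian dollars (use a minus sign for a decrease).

+$649 million

Government account inflow $880 million: only the composition of liabilities changes → 0.
Currency withdrawal $509 million: only the composition of liabilities changes → 0.
OMO purchase (from banks) $191 million: an RBA asset is acquired → +$191M.
Discount-window loan $458 million: an RBA asset is acquired → +$458M.
Net: 0 + 0 + 191 + 458 = +$649 million.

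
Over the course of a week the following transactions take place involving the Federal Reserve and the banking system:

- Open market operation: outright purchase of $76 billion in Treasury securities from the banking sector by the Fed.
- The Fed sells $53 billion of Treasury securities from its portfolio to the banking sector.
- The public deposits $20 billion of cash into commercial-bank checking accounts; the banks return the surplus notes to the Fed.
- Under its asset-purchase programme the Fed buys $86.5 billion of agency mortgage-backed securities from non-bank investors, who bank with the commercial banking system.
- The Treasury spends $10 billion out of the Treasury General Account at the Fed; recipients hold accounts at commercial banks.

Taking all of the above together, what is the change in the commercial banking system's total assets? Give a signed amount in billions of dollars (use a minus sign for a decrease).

Fed balance sheet:
  Assets:      Securities +$109.5B
  Liabilities: Bank reserves +$139.5B, Currency in circulation −$20B, Government deposits −$10B
Commercial banking system:
  Assets:      Reserves at CB +$139.5B, Securities −$23B
  Liabilities: Checkable deposits +$116.5B
Change in total bank assets = +$116.5 billion.

+$116.5 billion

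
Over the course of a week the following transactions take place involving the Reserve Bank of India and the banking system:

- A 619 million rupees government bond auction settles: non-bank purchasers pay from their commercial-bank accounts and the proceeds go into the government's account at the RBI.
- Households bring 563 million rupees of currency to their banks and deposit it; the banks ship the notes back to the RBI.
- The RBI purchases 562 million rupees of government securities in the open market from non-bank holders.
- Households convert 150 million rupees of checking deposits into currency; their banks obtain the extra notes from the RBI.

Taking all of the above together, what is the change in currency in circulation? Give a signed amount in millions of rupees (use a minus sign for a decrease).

-413 million

Government account inflow 619 million rupees: no currency enters or leaves circulation → 0.
Currency deposit 563 million rupees: notes return to the central bank → −563M.
Asset purchase (from non-banks) 562 million rupees: no currency enters or leaves circulation → 0.
Currency withdrawal 150 million rupees: notes leave the central bank → +150M.
Net: 0 − 563 + 0 + 150 = -413 million.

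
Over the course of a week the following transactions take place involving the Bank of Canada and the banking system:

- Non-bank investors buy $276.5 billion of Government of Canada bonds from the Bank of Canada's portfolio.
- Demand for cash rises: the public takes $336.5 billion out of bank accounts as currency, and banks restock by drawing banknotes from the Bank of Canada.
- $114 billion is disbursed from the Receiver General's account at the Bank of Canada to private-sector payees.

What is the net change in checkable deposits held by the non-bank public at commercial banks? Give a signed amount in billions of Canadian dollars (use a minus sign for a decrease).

Asset sale (to non-banks) $276.5 billion: non-bank counterparties' bank balances fall → −$276.5B.
Currency withdrawal $336.5 billion: non-bank counterparties' bank balances fall → −$336.5B.
Government spending $114 billion: non-bank counterparties' bank balances rise → +$114B.
Net: −276.5 − 336.5 + 114 = -$499 billion.

-$499 billion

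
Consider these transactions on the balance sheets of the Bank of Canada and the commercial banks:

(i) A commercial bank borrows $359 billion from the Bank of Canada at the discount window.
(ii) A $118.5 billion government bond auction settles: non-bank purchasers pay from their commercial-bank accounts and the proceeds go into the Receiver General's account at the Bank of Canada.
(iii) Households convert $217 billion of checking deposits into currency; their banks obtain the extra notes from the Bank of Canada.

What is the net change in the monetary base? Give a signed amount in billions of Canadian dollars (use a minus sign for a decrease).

+$240.5 billion

Discount-window loan $359 billion: Bank of Canada balance sheet expands → +$359B.
Government account inflow $118.5 billion: reserves shift to a non-base liability → −$118.5B.
Currency withdrawal $217 billion: just a shift between currency and reserves — both are base money → 0.
Net: 359 − 118.5 + 0 = +$240.5 billion.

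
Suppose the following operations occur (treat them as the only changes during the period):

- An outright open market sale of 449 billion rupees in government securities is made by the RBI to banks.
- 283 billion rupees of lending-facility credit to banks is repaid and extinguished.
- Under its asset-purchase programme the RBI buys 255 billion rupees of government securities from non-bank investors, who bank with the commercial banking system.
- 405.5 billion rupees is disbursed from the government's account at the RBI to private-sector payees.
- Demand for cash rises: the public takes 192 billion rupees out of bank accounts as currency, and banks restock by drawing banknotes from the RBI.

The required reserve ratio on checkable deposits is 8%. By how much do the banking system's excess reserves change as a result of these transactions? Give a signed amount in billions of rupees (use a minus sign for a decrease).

OMO sale (to banks) 449 billion rupees: reserves −449B, deposits 0.
Discount-window repayment 283 billion rupees: reserves −283B, deposits 0.
Asset purchase (from non-banks) 255 billion rupees: reserves +255B, deposits +255B.
Government spending 405.5 billion rupees: reserves +405.5B, deposits +405.5B.
Currency withdrawal 192 billion rupees: reserves −192B, deposits −192B.
Totals: Δreserves = −263.5B, Δdeposits = +468.5B.
Δrequired reserves = 8% × +468.5B = +37.48B.
Δexcess reserves = Δreserves − Δrequired = −263.5B − (+37.48B) = -300.98 billion.

-300.98 billion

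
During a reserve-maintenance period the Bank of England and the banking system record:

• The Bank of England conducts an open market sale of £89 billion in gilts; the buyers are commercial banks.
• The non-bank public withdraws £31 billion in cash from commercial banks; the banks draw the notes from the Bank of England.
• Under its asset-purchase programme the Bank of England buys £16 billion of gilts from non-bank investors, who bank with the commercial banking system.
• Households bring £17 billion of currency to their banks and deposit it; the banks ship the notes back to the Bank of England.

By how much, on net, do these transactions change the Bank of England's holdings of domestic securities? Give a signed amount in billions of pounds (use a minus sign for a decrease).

-£73 billion

OMO sale (to banks) £89 billion: securities removed from the Bank of England's portfolio → −£89B.
Currency withdrawal £31 billion: the Bank of England's securities portfolio is untouched → 0.
Asset purchase (from non-banks) £16 billion: securities added to the Bank of England's portfolio → +£16B.
Currency deposit £17 billion: the Bank of England's securities portfolio is untouched → 0.
Net: −89 + 0 + 16 + 0 = -£73 billion.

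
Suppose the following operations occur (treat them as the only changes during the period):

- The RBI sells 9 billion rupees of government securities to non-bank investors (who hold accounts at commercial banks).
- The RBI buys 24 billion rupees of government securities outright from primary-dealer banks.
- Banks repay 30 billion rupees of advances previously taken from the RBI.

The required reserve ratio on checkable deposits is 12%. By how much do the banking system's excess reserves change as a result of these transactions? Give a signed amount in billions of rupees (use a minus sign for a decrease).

Asset sale (to non-banks) 9 billion rupees: reserves −9B, deposits −9B.
OMO purchase (from banks) 24 billion rupees: reserves +24B, deposits 0.
Discount-window repayment 30 billion rupees: reserves −30B, deposits 0.
Totals: Δreserves = −15B, Δdeposits = −9B.
Δrequired reserves = 12% × −9B = −1.08B.
Δexcess reserves = Δreserves − Δrequired = −15B − (−1.08B) = -13.92 billion.

-13.92 billion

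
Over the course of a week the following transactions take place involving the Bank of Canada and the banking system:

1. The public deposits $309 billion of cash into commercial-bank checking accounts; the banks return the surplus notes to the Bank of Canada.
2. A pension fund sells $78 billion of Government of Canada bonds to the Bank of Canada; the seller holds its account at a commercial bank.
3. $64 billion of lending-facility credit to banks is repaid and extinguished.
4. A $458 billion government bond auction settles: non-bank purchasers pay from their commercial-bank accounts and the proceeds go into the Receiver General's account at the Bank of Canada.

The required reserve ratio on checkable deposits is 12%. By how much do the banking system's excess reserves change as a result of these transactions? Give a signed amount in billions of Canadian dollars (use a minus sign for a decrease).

-$126.48 billion

Currency deposit $309 billion: reserves +$309B, deposits +$309B.
Asset purchase (from non-banks) $78 billion: reserves +$78B, deposits +$78B.
Discount-window repayment $64 billion: reserves −$64B, deposits 0.
Government account inflow $458 billion: reserves −$458B, deposits −$458B.
Totals: Δreserves = −$135B, Δdeposits = −$71B.
Δrequired reserves = 12% × −$71B = −$8.52B.
Δexcess reserves = Δreserves − Δrequired = −$135B − (−$8.52B) = -$126.48 billion.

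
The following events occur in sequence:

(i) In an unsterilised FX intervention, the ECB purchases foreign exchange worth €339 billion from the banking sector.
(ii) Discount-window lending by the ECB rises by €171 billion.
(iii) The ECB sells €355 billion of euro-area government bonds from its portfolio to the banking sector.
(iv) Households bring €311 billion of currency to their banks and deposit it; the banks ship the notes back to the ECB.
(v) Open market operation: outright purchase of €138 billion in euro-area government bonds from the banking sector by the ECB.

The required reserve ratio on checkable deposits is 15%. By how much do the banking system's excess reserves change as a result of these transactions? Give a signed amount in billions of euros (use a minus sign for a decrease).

FX purchase €339 billion: reserves +€339B, deposits 0.
Discount-window loan €171 billion: reserves +€171B, deposits 0.
OMO sale (to banks) €355 billion: reserves −€355B, deposits 0.
Currency deposit €311 billion: reserves +€311B, deposits +€311B.
OMO purchase (from banks) €138 billion: reserves +€138B, deposits 0.
Totals: Δreserves = +€604B, Δdeposits = +€311B.
Δrequired reserves = 15% × +€311B = +€46.65B.
Δexcess reserves = Δreserves − Δrequired = +€604B − (+€46.65B) = +€557.35 billion.

+€557.35 billion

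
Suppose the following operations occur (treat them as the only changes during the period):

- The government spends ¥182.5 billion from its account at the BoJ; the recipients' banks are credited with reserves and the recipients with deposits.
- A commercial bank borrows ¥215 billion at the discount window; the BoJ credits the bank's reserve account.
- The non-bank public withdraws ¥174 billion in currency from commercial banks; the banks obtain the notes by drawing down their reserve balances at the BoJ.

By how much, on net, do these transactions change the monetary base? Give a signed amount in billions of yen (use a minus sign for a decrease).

Government spending ¥182.5 billion: a non-base liability converts back to reserves → +¥182.5B.
Discount-window loan ¥215 billion: BoJ balance sheet expands → +¥215B.
Currency withdrawal ¥174 billion: just a shift between currency and reserves — both are base money → 0.
Net: 182.5 + 215 + 0 = +¥397.5 billion.

+¥397.5 billion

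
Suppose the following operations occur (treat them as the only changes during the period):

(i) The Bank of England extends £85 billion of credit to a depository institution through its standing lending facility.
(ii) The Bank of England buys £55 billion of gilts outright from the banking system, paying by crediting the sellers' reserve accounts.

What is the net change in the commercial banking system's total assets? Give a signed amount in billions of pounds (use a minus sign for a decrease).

+£85 billion

Discount-window loan £85 billion: bank balance sheets expand → +£85B.
OMO purchase (from banks) £55 billion: just an asset swap on bank balance sheets → 0.
Net: 85 + 0 = +£85 billion.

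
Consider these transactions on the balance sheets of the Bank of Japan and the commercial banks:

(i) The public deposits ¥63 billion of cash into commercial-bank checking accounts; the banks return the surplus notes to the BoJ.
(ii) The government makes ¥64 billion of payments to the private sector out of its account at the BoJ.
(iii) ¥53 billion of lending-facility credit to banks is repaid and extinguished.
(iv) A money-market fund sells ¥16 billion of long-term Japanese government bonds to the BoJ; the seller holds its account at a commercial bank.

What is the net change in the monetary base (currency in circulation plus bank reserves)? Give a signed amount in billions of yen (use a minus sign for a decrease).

+¥27 billion

Currency deposit ¥63 billion: just a shift between currency and reserves — both are base money → 0.
Government spending ¥64 billion: a non-base liability converts back to reserves → +¥64B.
Discount-window repayment ¥53 billion: BoJ balance sheet contracts → −¥53B.
Asset purchase (from non-banks) ¥16 billion: BoJ balance sheet expands → +¥16B.
Net: 0 + 64 − 53 + 16 = +¥27 billion.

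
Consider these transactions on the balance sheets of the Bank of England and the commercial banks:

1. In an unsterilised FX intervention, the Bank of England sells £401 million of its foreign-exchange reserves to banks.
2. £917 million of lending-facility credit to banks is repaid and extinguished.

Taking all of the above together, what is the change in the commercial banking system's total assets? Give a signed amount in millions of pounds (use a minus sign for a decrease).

-£917 million

Bank of England balance sheet:
  Assets:      Loans to banks −£917M, Foreign assets −£401M
  Liabilities: Bank reserves −£1318M
Commercial banking system:
  Assets:      Reserves at CB −£1318M, Foreign assets +£401M
  Liabilities: Borrowings from CB −£917M
Change in total bank assets = -£917 million.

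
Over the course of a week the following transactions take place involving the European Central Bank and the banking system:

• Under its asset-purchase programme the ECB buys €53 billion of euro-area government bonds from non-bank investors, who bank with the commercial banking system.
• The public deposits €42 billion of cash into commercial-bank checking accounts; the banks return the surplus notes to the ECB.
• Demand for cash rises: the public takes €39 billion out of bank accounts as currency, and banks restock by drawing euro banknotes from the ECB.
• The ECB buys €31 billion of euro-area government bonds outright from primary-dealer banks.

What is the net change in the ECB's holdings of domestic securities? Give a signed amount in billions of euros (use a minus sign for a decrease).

ECB balance sheet:
  Assets:      Securities +€84B
  Liabilities: Bank reserves +€87B, Currency in circulation −€3B
Commercial banking system:
  Assets:      Reserves at CB +€87B, Securities −€31B
  Liabilities: Checkable deposits +€56B
So the change in the ECB's holdings of domestic securities is +€84 billion.

+€84 billion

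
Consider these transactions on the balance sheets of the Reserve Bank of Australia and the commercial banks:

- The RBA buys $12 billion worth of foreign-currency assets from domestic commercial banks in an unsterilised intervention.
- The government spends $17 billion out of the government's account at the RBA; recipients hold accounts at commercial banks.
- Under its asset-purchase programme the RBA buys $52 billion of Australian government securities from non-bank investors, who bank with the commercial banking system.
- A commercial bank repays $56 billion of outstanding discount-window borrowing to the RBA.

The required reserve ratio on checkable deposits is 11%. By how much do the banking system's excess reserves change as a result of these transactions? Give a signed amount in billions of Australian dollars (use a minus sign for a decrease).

+$17.41 billion

FX purchase $12 billion: reserves +$12B, deposits 0.
Government spending $17 billion: reserves +$17B, deposits +$17B.
Asset purchase (from non-banks) $52 billion: reserves +$52B, deposits +$52B.
Discount-window repayment $56 billion: reserves −$56B, deposits 0.
Totals: Δreserves = +$25B, Δdeposits = +$69B.
Δrequired reserves = 11% × +$69B = +$7.59B.
Δexcess reserves = Δreserves − Δrequired = +$25B − (+$7.59B) = +$17.41 billion.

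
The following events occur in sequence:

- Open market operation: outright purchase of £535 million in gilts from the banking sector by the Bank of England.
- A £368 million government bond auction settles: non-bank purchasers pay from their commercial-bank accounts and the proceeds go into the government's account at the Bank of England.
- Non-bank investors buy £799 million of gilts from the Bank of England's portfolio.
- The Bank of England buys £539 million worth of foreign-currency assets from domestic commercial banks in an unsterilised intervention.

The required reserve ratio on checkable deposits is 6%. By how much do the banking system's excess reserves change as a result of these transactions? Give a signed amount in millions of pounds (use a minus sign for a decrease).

OMO purchase (from banks) £535 million: reserves +£535M, deposits 0.
Government account inflow £368 million: reserves −£368M, deposits −£368M.
Asset sale (to non-banks) £799 million: reserves −£799M, deposits −£799M.
FX purchase £539 million: reserves +£539M, deposits 0.
Totals: Δreserves = −£93M, Δdeposits = −£1167M.
Δrequired reserves = 6% × −£1167M = −£70.02M.
Δexcess reserves = Δreserves − Δrequired = −£93M − (−£70.02M) = -£22.98 million.

-£22.98 million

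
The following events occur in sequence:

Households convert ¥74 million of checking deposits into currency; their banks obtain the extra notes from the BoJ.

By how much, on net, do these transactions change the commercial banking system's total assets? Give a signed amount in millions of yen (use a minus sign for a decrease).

Currency withdrawal ¥74 million: bank balance sheets shrink → −¥74M.

-¥74 million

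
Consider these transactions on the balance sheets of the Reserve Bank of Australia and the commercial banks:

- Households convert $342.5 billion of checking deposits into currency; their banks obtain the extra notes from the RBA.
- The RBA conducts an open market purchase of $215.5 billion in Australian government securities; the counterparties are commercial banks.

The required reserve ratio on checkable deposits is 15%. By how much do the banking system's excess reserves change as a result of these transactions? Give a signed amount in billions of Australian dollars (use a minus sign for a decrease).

Currency withdrawal $342.5 billion: reserves −$342.5B, deposits −$342.5B.
OMO purchase (from banks) $215.5 billion: reserves +$215.5B, deposits 0.
Totals: Δreserves = −$127B, Δdeposits = −$342.5B.
Δrequired reserves = 15% × −$342.5B = −$51.375B.
Δexcess reserves = Δreserves − Δrequired = −$127B − (−$51.375B) = -$75.625 billion.

-$75.625 billion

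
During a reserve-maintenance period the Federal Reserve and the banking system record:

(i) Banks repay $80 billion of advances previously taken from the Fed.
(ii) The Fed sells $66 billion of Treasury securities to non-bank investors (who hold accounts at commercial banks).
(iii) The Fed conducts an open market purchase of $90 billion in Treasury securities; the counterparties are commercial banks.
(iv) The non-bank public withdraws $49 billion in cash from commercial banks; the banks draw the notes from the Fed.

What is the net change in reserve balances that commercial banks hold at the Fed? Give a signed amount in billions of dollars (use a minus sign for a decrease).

Discount-window repayment $80 billion: repayment is debited from reserves → −$80B.
Asset sale (to non-banks) $66 billion: the non-bank buyers' banks settle from reserves → −$66B.
OMO purchase (from banks) $90 billion: the Fed pays by crediting reserve accounts → +$90B.
Currency withdrawal $49 billion: banks swap reserves for currency → −$49B.
Net: −80 − 66 + 90 − 49 = -$105 billion.

-$105 billion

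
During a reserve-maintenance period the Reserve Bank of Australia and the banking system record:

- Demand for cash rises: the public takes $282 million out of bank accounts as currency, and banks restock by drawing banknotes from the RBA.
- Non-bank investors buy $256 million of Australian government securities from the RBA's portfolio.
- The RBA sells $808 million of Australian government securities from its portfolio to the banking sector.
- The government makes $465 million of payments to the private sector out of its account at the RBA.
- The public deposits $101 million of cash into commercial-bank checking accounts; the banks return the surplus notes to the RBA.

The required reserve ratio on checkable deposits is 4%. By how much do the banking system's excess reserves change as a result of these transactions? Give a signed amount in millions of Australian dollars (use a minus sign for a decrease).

Currency withdrawal $282 million: reserves −$282M, deposits −$282M.
Asset sale (to non-banks) $256 million: reserves −$256M, deposits −$256M.
OMO sale (to banks) $808 million: reserves −$808M, deposits 0.
Government spending $465 million: reserves +$465M, deposits +$465M.
Currency deposit $101 million: reserves +$101M, deposits +$101M.
Totals: Δreserves = −$780M, Δdeposits = +$28M.
Δrequired reserves = 4% × +$28M = +$1.12M.
Δexcess reserves = Δreserves − Δrequired = −$780M − (+$1.12M) = -$781.12 million.

-$781.12 million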